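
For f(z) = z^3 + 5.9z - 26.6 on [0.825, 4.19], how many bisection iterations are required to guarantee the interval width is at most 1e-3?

12

Initial width b − a = 4.19 − 0.825 = 3.365000.
After n steps the width is (b−a)/2^n; need (b−a)/2^n ≤ 1e-3.
So n ≥ log₂(3.365000/1e-3) = log₂(3365.0000) ≈ 11.7164.
Hence n = 12.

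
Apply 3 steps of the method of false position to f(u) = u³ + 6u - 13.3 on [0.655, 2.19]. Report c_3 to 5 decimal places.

1.56279

False-position update: c = (a·f(b) − b·f(a))/(f(b) − f(a)); replace the endpoint whose sign matches f(c).
f(0.655000) = -9.088989, f(2.190000) = 10.343459
step 1: c = 1.372954, f(c) = -2.474258 < 0 → new bracket [1.372954, 2.190000]
step 2: c = 1.530672, f(c) = -0.529675 < 0 → new bracket [1.530672, 2.190000]
step 3: c = 1.562790, f(c) = -0.106436 < 0 → new bracket [1.562790, 2.190000]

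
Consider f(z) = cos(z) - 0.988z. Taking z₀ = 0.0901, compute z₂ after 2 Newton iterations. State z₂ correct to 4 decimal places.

Newton update: z ← z − f(z)/f'(z).
f'(z) = -sin(z) - 0.988
z_0 = 0.090100: f = 0.906925, f' = -1.077978 → z_1 = 0.090100 - (0.906925)/(-1.077978) = 0.931420
z_1 = 0.931420: f = -0.323548, f' = -1.790468 → z_2 = 0.931420 - (-0.323548)/(-1.790468) = 0.750714

0.7507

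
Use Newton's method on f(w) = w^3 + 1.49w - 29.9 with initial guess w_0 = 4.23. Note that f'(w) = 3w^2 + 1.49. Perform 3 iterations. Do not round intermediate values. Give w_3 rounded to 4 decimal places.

Newton update: w ← w − f(w)/f'(w).
w_0 = 4.230000: f = 52.089667, f' = 55.168700 → w_1 = 4.230000 - (52.089667)/(55.168700) = 3.285811
w_1 = 3.285811: f = 10.471302, f' = 33.879666 → w_2 = 3.285811 - (10.471302)/(33.879666) = 2.976738
w_2 = 2.976738: f = 0.912120, f' = 28.072905 → w_3 = 2.976738 - (0.912120)/(28.072905) = 2.944247

2.9442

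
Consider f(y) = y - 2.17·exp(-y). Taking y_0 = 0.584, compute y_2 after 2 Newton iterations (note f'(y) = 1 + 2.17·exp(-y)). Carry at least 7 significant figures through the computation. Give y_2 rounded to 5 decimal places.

0.89047

Newton update: y ← y − f(y)/f'(y).
y_0 = 0.584000: f = -0.626129, f' = 2.210129 → y_1 = 0.584000 - (-0.626129)/(2.210129) = 0.867300
y_1 = 0.867300: f = -0.044283, f' = 1.911583 → y_2 = 0.867300 - (-0.044283)/(1.911583) = 0.890466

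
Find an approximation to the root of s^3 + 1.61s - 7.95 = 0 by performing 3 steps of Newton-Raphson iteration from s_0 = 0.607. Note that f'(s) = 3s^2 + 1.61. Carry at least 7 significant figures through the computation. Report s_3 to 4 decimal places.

s_0 = 0.607000: f = -6.749081, f' = 2.715347 → s_1 = 0.607000 - (-6.749081)/(2.715347) = 3.092532
s_1 = 3.092532: f = 26.605188, f' = 30.301260 → s_2 = 3.092532 - (26.605188)/(30.301260) = 2.214509
s_2 = 2.214509: f = 6.475428, f' = 16.322155 → s_3 = 2.214509 - (6.475428)/(16.322155) = 1.817783

1.8178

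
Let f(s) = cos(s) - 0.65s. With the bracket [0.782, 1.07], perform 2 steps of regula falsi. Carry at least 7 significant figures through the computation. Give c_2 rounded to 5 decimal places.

f(0.782000) = 0.201206, f(1.070000) = -0.215376
step 1: c = 0.921102, f(c) = 0.006227 > 0 → new bracket [0.921102, 1.070000]
step 2: c = 0.925286, f(c) = 0.000171 > 0 → new bracket [0.925286, 1.070000]

0.92529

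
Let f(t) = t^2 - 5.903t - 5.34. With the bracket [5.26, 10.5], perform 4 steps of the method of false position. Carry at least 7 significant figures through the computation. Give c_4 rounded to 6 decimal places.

f(5.260000) = -8.722180, f(10.500000) = 42.928500
step 1: c = 6.144872, f(c) = -3.853730 < 0 → new bracket [6.144872, 10.500000]
step 2: c = 6.503629, f(c) = -1.433729 < 0 → new bracket [6.503629, 10.500000]
step 3: c = 6.632787, f(c) = -0.499479 < 0 → new bracket [6.632787, 10.500000]
step 4: c = 6.677265, f(c) = -0.170028 < 0 → new bracket [6.677265, 10.500000]

6.677265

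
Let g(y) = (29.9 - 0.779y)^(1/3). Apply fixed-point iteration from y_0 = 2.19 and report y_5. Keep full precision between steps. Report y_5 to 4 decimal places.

3.0201

y_1 = g(2.190000) = 3.043586
y_2 = g(3.043586) = 3.019468
y_3 = g(3.019468) = 3.020154
y_4 = g(3.020154) = 3.020135
y_5 = g(3.020135) = 3.020135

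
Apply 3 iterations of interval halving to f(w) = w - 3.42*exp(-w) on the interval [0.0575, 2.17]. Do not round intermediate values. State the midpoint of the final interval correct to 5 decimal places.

f(0.057500) = -3.171397, f(2.170000) = 1.779513 (opposite signs)
step 1: m = 1.113750, f(m) = -0.009123 < 0 → root in [1.113750, 2.170000]
step 2: m = 1.641875, f(m) = 0.979706 > 0 → root in [1.113750, 1.641875]
step 3: m = 1.377813, f(m) = 0.515530 > 0 → root in [1.113750, 1.377813]
Midpoint of [1.113750, 1.377813] = 1.245781

1.24578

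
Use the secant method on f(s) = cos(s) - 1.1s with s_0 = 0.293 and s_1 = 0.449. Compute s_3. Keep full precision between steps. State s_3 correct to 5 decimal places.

f(s_0) = 0.635082, f(s_1) = 0.406982
s_2 = 0.449000 - (0.406982)·(0.449000 - 0.293000)/(0.406982 - (0.635082)) = 0.727339; f(s_2) = -0.053126
s_3 = 0.727339 - (-0.053126)·(0.727339 - 0.449000)/(-0.053126 - (0.406982)) = 0.695200; f(s_3) = 0.003205

0.69520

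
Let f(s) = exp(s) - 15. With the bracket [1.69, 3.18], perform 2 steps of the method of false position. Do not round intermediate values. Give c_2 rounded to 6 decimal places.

f(1.690000) = -9.580519, f(3.180000) = 9.046754
step 1: c = 2.456348, f(c) = -3.337856 < 0 → new bracket [2.456348, 3.180000]
step 2: c = 2.651384, f(c) = -0.826357 < 0 → new bracket [2.651384, 3.180000]

2.651384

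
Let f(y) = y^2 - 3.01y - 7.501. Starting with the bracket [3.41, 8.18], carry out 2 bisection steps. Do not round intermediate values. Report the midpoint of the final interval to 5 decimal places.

5.19875

f(3.410000) = -6.137000, f(8.180000) = 34.789600 (opposite signs)
step 1: m = 5.795000, f(m) = 8.638075 > 0 → root in [3.410000, 5.795000]
step 2: m = 4.602500, f(m) = -0.171519 < 0 → root in [4.602500, 5.795000]
Midpoint of [4.602500, 5.795000] = 5.198750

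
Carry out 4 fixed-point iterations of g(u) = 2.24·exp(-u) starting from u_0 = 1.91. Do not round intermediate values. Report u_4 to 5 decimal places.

1.43000

u_1 = g(1.910000) = 0.331700
u_2 = g(0.331700) = 1.607654
u_3 = g(1.607654) = 0.448800
u_4 = g(0.448800) = 1.430002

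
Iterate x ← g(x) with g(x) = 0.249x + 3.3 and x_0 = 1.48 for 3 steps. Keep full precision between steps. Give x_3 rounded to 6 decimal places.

x_1 = g(1.480000) = 3.668520
x_2 = g(3.668520) = 4.213461
x_3 = g(4.213461) = 4.349152

4.349152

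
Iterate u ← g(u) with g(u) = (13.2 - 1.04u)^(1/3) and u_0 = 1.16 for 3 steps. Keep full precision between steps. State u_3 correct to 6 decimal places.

u_1 = g(1.160000) = 2.289021
u_2 = g(2.289021) = 2.211743
u_3 = g(2.211743) = 2.217206

2.217206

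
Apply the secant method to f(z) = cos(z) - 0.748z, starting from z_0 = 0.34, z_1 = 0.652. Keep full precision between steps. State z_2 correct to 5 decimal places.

0.90337

Secant update: z_(k+1) = z_k − f(z_k)·(z_k − z_(k-1))/(f(z_k) − f(z_(k-1))).
f(z_0) = 0.688435, f(z_1) = 0.307176
z_2 = 0.652000 - (0.307176)·(0.652000 - 0.340000)/(0.307176 - (0.688435)) = 0.903375; f(z_2) = -0.056761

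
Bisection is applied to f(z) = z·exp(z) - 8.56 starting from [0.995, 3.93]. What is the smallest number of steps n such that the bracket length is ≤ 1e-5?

19

Initial width b − a = 3.93 − 0.995 = 2.935000.
After n steps the width is (b−a)/2^n; need (b−a)/2^n ≤ 1e-5.
So n ≥ log₂(2.935000/1e-5) = log₂(293500.0000) ≈ 18.1630.
Hence n = 19.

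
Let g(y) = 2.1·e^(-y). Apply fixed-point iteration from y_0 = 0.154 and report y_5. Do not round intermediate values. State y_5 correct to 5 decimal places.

1.30463

y_1 = g(0.154000) = 1.800271
y_2 = g(1.800271) = 0.347034
y_3 = g(0.347034) = 1.484241
y_4 = g(1.484241) = 0.476016
y_5 = g(0.476016) = 1.304633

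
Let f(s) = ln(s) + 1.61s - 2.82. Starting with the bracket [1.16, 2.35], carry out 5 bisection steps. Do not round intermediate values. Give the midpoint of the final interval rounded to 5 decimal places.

1.51328

f(1.160000) = -0.803980, f(2.350000) = 1.817915 (opposite signs)
step 1: m = 1.755000, f(m) = 0.568019 > 0 → root in [1.160000, 1.755000]
step 2: m = 1.457500, f(m) = -0.096702 < 0 → root in [1.457500, 1.755000]
step 3: m = 1.606250, f(m) = 0.239965 > 0 → root in [1.457500, 1.606250]
step 4: m = 1.531875, f(m) = 0.072811 > 0 → root in [1.457500, 1.531875]
step 5: m = 1.494687, f(m) = -0.011636 < 0 → root in [1.494687, 1.531875]
Midpoint of [1.494687, 1.531875] = 1.513281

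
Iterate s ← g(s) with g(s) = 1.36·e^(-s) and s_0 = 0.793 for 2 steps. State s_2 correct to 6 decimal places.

0.734992

s_1 = g(0.793000) = 0.615380
s_2 = g(0.615380) = 0.734992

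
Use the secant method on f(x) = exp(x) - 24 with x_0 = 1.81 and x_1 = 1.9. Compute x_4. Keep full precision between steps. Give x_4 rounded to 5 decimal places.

Secant update: x_(k+1) = x_k − f(x_k)·(x_k − x_(k-1))/(f(x_k) − f(x_(k-1))).
f(x_0) = -17.889553, f(x_1) = -17.314106
x_2 = 1.900000 - (-17.314106)·(1.900000 - 1.810000)/(-17.314106 - (-17.889553)) = 4.607929; f(x_2) = 76.276237
x_3 = 4.607929 - (76.276237)·(4.607929 - 1.900000)/(76.276237 - (-17.314106)) = 2.400964; f(x_3) = -12.966195
x_4 = 2.400964 - (-12.966195)·(2.400964 - 4.607929)/(-12.966195 - (76.276237)) = 2.721618; f(x_4) = -8.795101

2.72162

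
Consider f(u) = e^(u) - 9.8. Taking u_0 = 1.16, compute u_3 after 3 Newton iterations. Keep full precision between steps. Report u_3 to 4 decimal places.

2.3332

Newton update: u ← u − f(u)/f'(u).
f'(u) = e^(u)
u_0 = 1.160000: f = -6.610067, f' = 3.189933 → u_1 = 1.160000 - (-6.610067)/(3.189933) = 3.232165
u_1 = 3.232165: f = 15.534436, f' = 25.334436 → u_2 = 3.232165 - (15.534436)/(25.334436) = 2.618990
u_2 = 2.618990: f = 3.921855, f' = 13.721855 → u_3 = 2.618990 - (3.921855)/(13.721855) = 2.333179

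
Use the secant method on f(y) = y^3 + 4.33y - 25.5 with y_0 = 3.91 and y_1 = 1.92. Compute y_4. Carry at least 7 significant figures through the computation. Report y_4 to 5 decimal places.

2.45520

Secant update: y_(k+1) = y_k − f(y_k)·(y_k − y_(k-1))/(f(y_k) − f(y_(k-1))).
f(y_0) = 51.206771, f(y_1) = -10.108512
y_2 = 1.920000 - (-10.108512)·(1.920000 - 3.910000)/(-10.108512 - (51.206771)) = 2.248074; f(y_2) = -4.404444
y_3 = 2.248074 - (-4.404444)·(2.248074 - 1.920000)/(-4.404444 - (-10.108512)) = 2.501399; f(y_3) = 0.982299
y_4 = 2.501399 - (0.982299)·(2.501399 - 2.248074)/(0.982299 - (-4.404444)) = 2.455204; f(y_4) = -0.068937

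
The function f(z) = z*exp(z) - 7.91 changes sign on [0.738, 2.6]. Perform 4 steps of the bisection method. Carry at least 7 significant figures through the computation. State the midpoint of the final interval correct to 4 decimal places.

f(0.738000) = -6.366290, f(2.600000) = 27.095719 (opposite signs)
step 1: m = 1.669000, f(m) = 0.947146 > 0 → root in [0.738000, 1.669000]
step 2: m = 1.203500, f(m) = -3.900230 < 0 → root in [1.203500, 1.669000]
step 3: m = 1.436250, f(m) = -1.870715 < 0 → root in [1.436250, 1.669000]
step 4: m = 1.552625, f(m) = -0.575626 < 0 → root in [1.552625, 1.669000]
Midpoint of [1.552625, 1.669000] = 1.610812

1.6108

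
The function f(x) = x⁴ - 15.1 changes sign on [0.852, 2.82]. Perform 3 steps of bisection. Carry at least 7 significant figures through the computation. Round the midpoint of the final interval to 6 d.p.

1.959000

f(0.852000) = -14.573063, f(2.820000) = 48.140666 (opposite signs)
step 1: m = 1.836000, f(m) = -3.737060 < 0 → root in [1.836000, 2.820000]
step 2: m = 2.328000, f(m) = 14.271891 > 0 → root in [1.836000, 2.328000]
step 3: m = 2.082000, f(m) = 3.689832 > 0 → root in [1.836000, 2.082000]
Midpoint of [1.836000, 2.082000] = 1.959000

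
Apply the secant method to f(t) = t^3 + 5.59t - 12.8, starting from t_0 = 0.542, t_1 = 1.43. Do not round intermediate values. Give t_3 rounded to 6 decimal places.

f(t_0) = -9.611000, f(t_1) = -1.882093
t_2 = 1.430000 - (-1.882093)·(1.430000 - 0.542000)/(-1.882093 - (-9.611000)) = 1.646240; f(t_2) = 0.863966
t_3 = 1.646240 - (0.863966)·(1.646240 - 1.430000)/(0.863966 - (-1.882093)) = 1.578206; f(t_3) = -0.046931

1.578206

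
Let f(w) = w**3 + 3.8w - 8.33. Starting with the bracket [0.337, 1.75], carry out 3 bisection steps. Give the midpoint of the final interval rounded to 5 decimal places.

1.48506

f(0.337000) = -7.011127, f(1.750000) = 3.679375 (opposite signs)
step 1: m = 1.043500, f(m) = -3.228441 < 0 → root in [1.043500, 1.750000]
step 2: m = 1.396750, f(m) = -0.297416 < 0 → root in [1.396750, 1.750000]
step 3: m = 1.573375, f(m) = 1.543729 > 0 → root in [1.396750, 1.573375]
Midpoint of [1.396750, 1.573375] = 1.485062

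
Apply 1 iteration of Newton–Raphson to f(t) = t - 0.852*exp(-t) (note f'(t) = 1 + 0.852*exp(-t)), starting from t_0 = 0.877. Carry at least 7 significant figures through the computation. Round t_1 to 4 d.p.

Newton update: t ← t − f(t)/f'(t).
t_0 = 0.877000: f = 0.522543, f' = 1.354457 → t_1 = 0.877000 - (0.522543)/(1.354457) = 0.491205

0.4912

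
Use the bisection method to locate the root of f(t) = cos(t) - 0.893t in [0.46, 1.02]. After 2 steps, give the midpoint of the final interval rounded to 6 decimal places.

0.810000

f(0.460000) = 0.485272, f(1.020000) = -0.387494 (opposite signs)
step 1: m = 0.740000, f(m) = 0.077649 > 0 → root in [0.740000, 1.020000]
step 2: m = 0.880000, f(m) = -0.148689 < 0 → root in [0.740000, 0.880000]
Midpoint of [0.740000, 0.880000] = 0.810000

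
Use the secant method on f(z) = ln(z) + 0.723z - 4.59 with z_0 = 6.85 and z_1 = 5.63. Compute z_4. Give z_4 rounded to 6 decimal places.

f(z_0) = 2.286799, f(z_1) = 1.208599
z_2 = 5.630000 - (1.208599)·(5.630000 - 6.850000)/(1.208599 - (2.286799)) = 4.262450; f(z_2) = -0.058405
z_3 = 4.262450 - (-0.058405)·(4.262450 - 5.630000)/(-0.058405 - (1.208599)) = 4.325489; f(z_3) = 0.001854
z_4 = 4.325489 - (0.001854)·(4.325489 - 4.262450)/(0.001854 - (-0.058405)) = 4.323550; f(z_4) = 0.000003

4.323550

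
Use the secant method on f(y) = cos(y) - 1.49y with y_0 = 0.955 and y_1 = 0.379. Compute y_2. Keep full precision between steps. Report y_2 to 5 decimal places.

0.55248

f(y_0) = -0.845341, f(y_1) = 0.364325
y_2 = 0.379000 - (0.364325)·(0.379000 - 0.955000)/(0.364325 - (-0.845341)) = 0.552479; f(y_2) = 0.028033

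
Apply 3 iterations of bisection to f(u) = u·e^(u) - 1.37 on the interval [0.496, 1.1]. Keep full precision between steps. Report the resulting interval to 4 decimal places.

[0.6470, 0.7225]

f(0.496000) = -0.555499, f(1.100000) = 1.934583 (opposite signs)
step 1: m = 0.798000, f(m) = 0.402433 > 0 → root in [0.496000, 0.798000]
step 2: m = 0.647000, f(m) = -0.134358 < 0 → root in [0.647000, 0.798000]
step 3: m = 0.722500, f(m) = 0.118043 > 0 → root in [0.647000, 0.722500]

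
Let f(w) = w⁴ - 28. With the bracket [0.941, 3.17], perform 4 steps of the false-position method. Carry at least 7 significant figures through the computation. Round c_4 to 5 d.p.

f(0.941000) = -27.215923, f(3.170000) = 72.980391
step 1: c = 1.546454, f(c) = -22.280627 < 0 → new bracket [1.546454, 3.170000]
step 2: c = 1.926186, f(c) = -14.234474 < 0 → new bracket [1.926186, 3.170000]
step 3: c = 2.129191, f(c) = -7.447802 < 0 → new bracket [2.129191, 3.170000]
step 4: c = 2.225572, f(c) = -3.466116 < 0 → new bracket [2.225572, 3.170000]

2.22557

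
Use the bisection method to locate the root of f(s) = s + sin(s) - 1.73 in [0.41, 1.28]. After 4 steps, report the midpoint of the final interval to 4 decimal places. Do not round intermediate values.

0.9266

f(0.410000) = -0.921391, f(1.280000) = 0.508016 (opposite signs)
step 1: m = 0.845000, f(m) = -0.137029 < 0 → root in [0.845000, 1.280000]
step 2: m = 1.062500, f(m) = 0.206075 > 0 → root in [0.845000, 1.062500]
step 3: m = 0.953750, f(m) = 0.039341 > 0 → root in [0.845000, 0.953750]
step 4: m = 0.899375, f(m) = -0.047687 < 0 → root in [0.899375, 0.953750]
Midpoint of [0.899375, 0.953750] = 0.926562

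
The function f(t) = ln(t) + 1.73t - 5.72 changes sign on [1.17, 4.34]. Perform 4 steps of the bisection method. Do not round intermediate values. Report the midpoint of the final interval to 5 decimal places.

2.65594

f(1.170000) = -3.538896, f(4.340000) = 3.256074 (opposite signs)
step 1: m = 2.755000, f(m) = 0.059567 > 0 → root in [1.170000, 2.755000]
step 2: m = 1.962500, f(m) = -1.650656 < 0 → root in [1.962500, 2.755000]
step 3: m = 2.358750, f(m) = -0.781231 < 0 → root in [2.358750, 2.755000]
step 4: m = 2.556875, f(m) = -0.357820 < 0 → root in [2.556875, 2.755000]
Midpoint of [2.556875, 2.755000] = 2.655937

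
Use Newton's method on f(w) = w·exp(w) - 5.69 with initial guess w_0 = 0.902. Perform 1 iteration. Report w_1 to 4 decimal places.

f'(w) = (w + 1)·exp(w)
w_0 = 0.902000: f = -3.466996, f' = 4.687531 → w_1 = 0.902000 - (-3.466996)/(4.687531) = 1.641621

1.6416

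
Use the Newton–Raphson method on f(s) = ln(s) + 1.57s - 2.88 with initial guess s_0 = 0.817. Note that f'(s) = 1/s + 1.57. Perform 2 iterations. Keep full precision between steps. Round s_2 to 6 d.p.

s_0 = 0.817000: f = -1.799426, f' = 2.793990 → s_1 = 0.817000 - (-1.799426)/(2.793990) = 1.461035
s_1 = 1.461035: f = -0.207031, f' = 2.254447 → s_2 = 1.461035 - (-0.207031)/(2.254447) = 1.552867

1.552867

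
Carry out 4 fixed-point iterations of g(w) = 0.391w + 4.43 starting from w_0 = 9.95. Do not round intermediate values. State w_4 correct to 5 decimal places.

7.33676

w_1 = g(9.950000) = 8.320450
w_2 = g(8.320450) = 7.683296
w_3 = g(7.683296) = 7.434169
w_4 = g(7.434169) = 7.336760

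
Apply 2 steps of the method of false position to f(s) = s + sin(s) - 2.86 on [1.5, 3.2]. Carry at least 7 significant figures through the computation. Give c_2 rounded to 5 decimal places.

f(1.500000) = -0.362505, f(3.200000) = 0.281626
step 1: c = 2.456729, f(c) = 0.229296 > 0 → new bracket [1.500000, 2.456729]
step 2: c = 2.086039, f(c) = 0.096212 > 0 → new bracket [1.500000, 2.086039]

2.08604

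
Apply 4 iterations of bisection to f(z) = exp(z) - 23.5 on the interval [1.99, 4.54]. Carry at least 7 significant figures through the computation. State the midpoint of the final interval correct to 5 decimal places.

f(1.990000) = -16.184466, f(4.540000) = 70.190800 (opposite signs)
step 1: m = 3.265000, f(m) = 2.680111 > 0 → root in [1.990000, 3.265000]
step 2: m = 2.627500, f(m) = -9.660871 < 0 → root in [2.627500, 3.265000]
step 3: m = 2.946250, f(m) = -4.465559 < 0 → root in [2.946250, 3.265000]
step 4: m = 3.105625, f(m) = -1.176833 < 0 → root in [3.105625, 3.265000]
Midpoint of [3.105625, 3.265000] = 3.185313

3.18531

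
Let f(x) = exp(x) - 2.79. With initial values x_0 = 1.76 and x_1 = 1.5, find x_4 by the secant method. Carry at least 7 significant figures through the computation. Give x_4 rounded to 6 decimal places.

1.028179

f(x_0) = 3.022437, f(x_1) = 1.691689
x_2 = 1.500000 - (1.691689)·(1.500000 - 1.760000)/(1.691689 - (3.022437)) = 1.169480; f(x_2) = 0.430317
x_3 = 1.169480 - (0.430317)·(1.169480 - 1.500000)/(0.430317 - (1.691689)) = 1.056723; f(x_3) = 0.086927
x_4 = 1.056723 - (0.086927)·(1.056723 - 1.169480)/(0.086927 - (0.430317)) = 1.028179; f(x_4) = 0.005970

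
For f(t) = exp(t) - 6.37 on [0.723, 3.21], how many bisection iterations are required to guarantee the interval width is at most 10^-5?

Initial width b − a = 3.21 − 0.723 = 2.487000.
After n steps the width is (b−a)/2^n; need (b−a)/2^n ≤ 10^-5.
So n ≥ log₂(2.487000/10^-5) = log₂(248700.0000) ≈ 17.9240.
Hence n = 18.

18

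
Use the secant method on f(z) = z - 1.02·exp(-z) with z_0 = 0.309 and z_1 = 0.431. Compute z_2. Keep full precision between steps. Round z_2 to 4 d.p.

Secant update: z_(k+1) = z_k − f(z_k)·(z_k − z_(k-1))/(f(z_k) − f(z_(k-1))).
f(z_0) = -0.439864, f(z_1) = -0.231856
z_2 = 0.431000 - (-0.231856)·(0.431000 - 0.309000)/(-0.231856 - (-0.439864)) = 0.566987; f(z_2) = -0.011589

0.5670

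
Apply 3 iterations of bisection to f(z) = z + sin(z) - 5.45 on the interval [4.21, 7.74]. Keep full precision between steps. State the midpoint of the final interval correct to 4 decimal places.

f(4.210000) = -2.116435, f(7.740000) = 3.283511 (opposite signs)
step 1: m = 5.975000, f(m) = 0.221670 > 0 → root in [4.210000, 5.975000]
step 2: m = 5.092500, f(m) = -1.286123 < 0 → root in [5.092500, 5.975000]
step 3: m = 5.533750, f(m) = -0.597475 < 0 → root in [5.533750, 5.975000]
Midpoint of [5.533750, 5.975000] = 5.754375

5.7544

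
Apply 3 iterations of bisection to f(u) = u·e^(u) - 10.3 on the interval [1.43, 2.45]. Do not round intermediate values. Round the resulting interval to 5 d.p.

f(1.430000) = -4.324460, f(2.450000) = 18.091449 (opposite signs)
step 1: m = 1.940000, f(m) = 3.199977 > 0 → root in [1.430000, 1.940000]
step 2: m = 1.685000, f(m) = -1.213720 < 0 → root in [1.685000, 1.940000]
step 3: m = 1.812500, f(m) = 0.802909 > 0 → root in [1.685000, 1.812500]

[1.68500, 1.81250]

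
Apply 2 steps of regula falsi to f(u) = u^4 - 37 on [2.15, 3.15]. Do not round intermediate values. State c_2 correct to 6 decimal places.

f(2.150000) = -15.632494, f(3.150000) = 61.456006
step 1: c = 2.352786, f(c) = -6.357094 < 0 → new bracket [2.352786, 3.150000]
step 2: c = 2.427521, f(c) = -2.274246 < 0 → new bracket [2.427521, 3.150000]

2.427521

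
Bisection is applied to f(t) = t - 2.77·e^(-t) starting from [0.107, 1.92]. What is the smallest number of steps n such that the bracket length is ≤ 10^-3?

Initial width b − a = 1.92 − 0.107 = 1.813000.
After n steps the width is (b−a)/2^n; need (b−a)/2^n ≤ 10^-3.
So n ≥ log₂(1.813000/10^-3) = log₂(1813.0000) ≈ 10.8242.
Hence n = 11.

11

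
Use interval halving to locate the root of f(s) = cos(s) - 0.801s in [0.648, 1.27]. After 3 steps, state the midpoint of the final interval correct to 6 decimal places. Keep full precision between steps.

0.842375

f(0.648000) = 0.278245, f(1.270000) = -0.720989 (opposite signs)
step 1: m = 0.959000, f(m) = -0.193820 < 0 → root in [0.648000, 0.959000]
step 2: m = 0.803500, f(m) = 0.050588 > 0 → root in [0.803500, 0.959000]
step 3: m = 0.881250, f(m) = -0.069694 < 0 → root in [0.803500, 0.881250]
Midpoint of [0.803500, 0.881250] = 0.842375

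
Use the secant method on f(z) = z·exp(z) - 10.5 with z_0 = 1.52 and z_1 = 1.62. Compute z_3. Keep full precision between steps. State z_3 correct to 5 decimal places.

f(z_0) = -3.550218, f(z_1) = -2.313994
z_2 = 1.620000 - (-2.313994)·(1.620000 - 1.520000)/(-2.313994 - (-3.550218)) = 1.807182; f(z_2) = 0.511623
z_3 = 1.807182 - (0.511623)·(1.807182 - 1.620000)/(0.511623 - (-2.313994)) = 1.773290; f(z_3) = -0.054966

1.77329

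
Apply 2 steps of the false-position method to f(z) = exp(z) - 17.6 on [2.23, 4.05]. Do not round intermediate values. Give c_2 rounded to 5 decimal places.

f(2.230000) = -8.300134, f(4.050000) = 39.797457
step 1: c = 2.544075, f(c) = -4.868556 < 0 → new bracket [2.544075, 4.050000]
step 2: c = 2.708219, f(c) = -2.597462 < 0 → new bracket [2.708219, 4.050000]

2.70822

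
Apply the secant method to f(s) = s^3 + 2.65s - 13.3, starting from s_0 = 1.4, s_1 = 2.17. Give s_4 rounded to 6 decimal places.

f(s_0) = -6.846000, f(s_1) = 2.668813
s_2 = 2.170000 - (2.668813)·(2.170000 - 1.400000)/(2.668813 - (-6.846000)) = 1.954022; f(s_2) = -0.660985
s_3 = 1.954022 - (-0.660985)·(1.954022 - 2.170000)/(-0.660985 - (2.668813)) = 1.996895; f(s_3) = -0.045426
s_4 = 1.996895 - (-0.045426)·(1.996895 - 1.954022)/(-0.045426 - (-0.660985)) = 2.000059; f(s_4) = 0.000867

2.000059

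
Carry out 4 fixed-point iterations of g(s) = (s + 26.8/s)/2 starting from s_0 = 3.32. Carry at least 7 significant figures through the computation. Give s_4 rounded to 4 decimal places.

s_1 = g(3.320000) = 5.696145
s_2 = g(5.696145) = 5.200541
s_3 = g(5.200541) = 5.176926
s_4 = g(5.176926) = 5.176872

5.1769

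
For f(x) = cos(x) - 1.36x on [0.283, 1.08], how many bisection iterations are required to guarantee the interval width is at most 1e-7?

23

Initial width b − a = 1.08 − 0.283 = 0.797000.
After n steps the width is (b−a)/2^n; need (b−a)/2^n ≤ 1e-7.
So n ≥ log₂(0.797000/1e-7) = log₂(7970000.0000) ≈ 22.9261.
Hence n = 23.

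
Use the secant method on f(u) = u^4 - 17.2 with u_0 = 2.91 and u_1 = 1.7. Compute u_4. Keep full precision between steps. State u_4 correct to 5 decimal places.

f(u_0) = 54.508718, f(u_1) = -8.847900
u_2 = 1.700000 - (-8.847900)·(1.700000 - 2.910000)/(-8.847900 - (54.508718)) = 1.868979; f(u_2) = -4.998366
u_3 = 1.868979 - (-4.998366)·(1.868979 - 1.700000)/(-4.998366 - (-8.847900)) = 2.088388; f(u_3) = 1.821494
u_4 = 2.088388 - (1.821494)·(2.088388 - 1.868979)/(1.821494 - (-4.998366)) = 2.029787; f(u_4) = -0.225318

2.02979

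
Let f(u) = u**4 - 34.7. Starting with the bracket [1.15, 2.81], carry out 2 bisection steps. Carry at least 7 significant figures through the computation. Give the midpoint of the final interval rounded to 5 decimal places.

2.60250

f(1.150000) = -32.950994, f(2.810000) = 27.648395 (opposite signs)
step 1: m = 1.980000, f(m) = -19.330464 < 0 → root in [1.980000, 2.810000]
step 2: m = 2.395000, f(m) = -1.798017 < 0 → root in [2.395000, 2.810000]
Midpoint of [2.395000, 2.810000] = 2.602500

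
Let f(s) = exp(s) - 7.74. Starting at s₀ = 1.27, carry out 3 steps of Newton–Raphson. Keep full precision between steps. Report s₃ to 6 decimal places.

Newton update: s ← s − f(s)/f'(s).
f'(s) = exp(s)
s_0 = 1.270000: f = -4.179147, f' = 3.560853 → s_1 = 1.270000 - (-4.179147)/(3.560853) = 2.443637
s_1 = 2.443637: f = 3.774841, f' = 11.514841 → s_2 = 2.443637 - (3.774841)/(11.514841) = 2.115813
s_2 = 2.115813: f = 0.556326, f' = 8.296326 → s_3 = 2.115813 - (0.556326)/(8.296326) = 2.048756

2.048756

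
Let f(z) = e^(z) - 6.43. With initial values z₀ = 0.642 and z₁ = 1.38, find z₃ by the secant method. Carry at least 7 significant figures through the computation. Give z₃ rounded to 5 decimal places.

f(z_0) = -4.529722, f(z_1) = -2.455098
z_2 = 1.380000 - (-2.455098)·(1.380000 - 0.642000)/(-2.455098 - (-4.529722)) = 2.253345; f(z_2) = 3.089526
z_3 = 2.253345 - (3.089526)·(2.253345 - 1.380000)/(3.089526 - (-2.455098)) = 1.766708; f(z_3) = -0.578444

1.76671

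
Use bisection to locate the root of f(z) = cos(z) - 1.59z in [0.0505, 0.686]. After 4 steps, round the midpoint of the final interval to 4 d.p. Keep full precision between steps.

0.5470

f(0.050500) = 0.918430, f(0.686000) = -0.316954 (opposite signs)
step 1: m = 0.368250, f(m) = 0.347441 > 0 → root in [0.368250, 0.686000]
step 2: m = 0.527125, f(m) = 0.026128 > 0 → root in [0.527125, 0.686000]
step 3: m = 0.606563, f(m) = -0.142822 < 0 → root in [0.527125, 0.606563]
step 4: m = 0.566844, f(m) = -0.057682 < 0 → root in [0.527125, 0.566844]
Midpoint of [0.527125, 0.566844] = 0.546984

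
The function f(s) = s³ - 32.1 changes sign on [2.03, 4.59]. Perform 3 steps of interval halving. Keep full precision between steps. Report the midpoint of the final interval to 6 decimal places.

3.150000

f(2.030000) = -23.734573, f(4.590000) = 64.602579 (opposite signs)
step 1: m = 3.310000, f(m) = 4.164691 > 0 → root in [2.030000, 3.310000]
step 2: m = 2.670000, f(m) = -13.065837 < 0 → root in [2.670000, 3.310000]
step 3: m = 2.990000, f(m) = -5.369101 < 0 → root in [2.990000, 3.310000]
Midpoint of [2.990000, 3.310000] = 3.150000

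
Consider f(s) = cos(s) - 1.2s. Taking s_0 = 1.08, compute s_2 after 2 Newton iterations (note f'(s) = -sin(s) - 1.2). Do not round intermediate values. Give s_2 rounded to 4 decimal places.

s_0 = 1.080000: f = -0.824672, f' = -2.081958 → s_1 = 1.080000 - (-0.824672)/(-2.081958) = 0.683896
s_1 = 0.683896: f = -0.045558, f' = -1.831818 → s_2 = 0.683896 - (-0.045558)/(-1.831818) = 0.659026

0.6590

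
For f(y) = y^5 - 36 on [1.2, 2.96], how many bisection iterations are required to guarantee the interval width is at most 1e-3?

11

Initial width b − a = 2.96 − 1.2 = 1.760000.
After n steps the width is (b−a)/2^n; need (b−a)/2^n ≤ 1e-3.
So n ≥ log₂(1.760000/1e-3) = log₂(1760.0000) ≈ 10.7814.
Hence n = 11.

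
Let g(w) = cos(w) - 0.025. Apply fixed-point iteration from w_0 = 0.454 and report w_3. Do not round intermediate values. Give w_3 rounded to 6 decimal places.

0.790621

w_1 = g(0.454000) = 0.873700
w_2 = g(0.873700) = 0.616994
w_3 = g(0.616994) = 0.790621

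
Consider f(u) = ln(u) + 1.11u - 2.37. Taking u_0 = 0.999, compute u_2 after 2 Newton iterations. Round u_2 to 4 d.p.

1.6714

f'(u) = 1/u + 1.11
u_0 = 0.999000: f = -1.262111, f' = 2.111001 → u_1 = 0.999000 - (-1.262111)/(2.111001) = 1.596873
u_1 = 1.596873: f = -0.129424, f' = 1.736224 → u_2 = 1.596873 - (-0.129424)/(1.736224) = 1.671416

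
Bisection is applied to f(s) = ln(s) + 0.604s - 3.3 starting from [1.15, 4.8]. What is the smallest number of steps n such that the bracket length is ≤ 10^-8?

Initial width b − a = 4.8 − 1.15 = 3.650000.
After n steps the width is (b−a)/2^n; need (b−a)/2^n ≤ 10^-8.
So n ≥ log₂(3.650000/10^-8) = log₂(365000000.0000) ≈ 28.4433.
Hence n = 29.

29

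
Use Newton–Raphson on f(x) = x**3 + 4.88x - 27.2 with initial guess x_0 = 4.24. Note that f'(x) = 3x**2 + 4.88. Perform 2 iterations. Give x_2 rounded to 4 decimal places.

2.5615

x_0 = 4.240000: f = 69.716224, f' = 58.812800 → x_1 = 4.240000 - (69.716224)/(58.812800) = 3.054608
x_1 = 3.054608: f = 16.207903, f' = 32.871890 → x_2 = 3.054608 - (16.207903)/(32.871890) = 2.561545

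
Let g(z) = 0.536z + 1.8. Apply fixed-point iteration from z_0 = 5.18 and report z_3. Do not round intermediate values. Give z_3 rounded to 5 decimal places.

z_1 = g(5.180000) = 4.576480
z_2 = g(4.576480) = 4.252993
z_3 = g(4.252993) = 4.079604

4.07960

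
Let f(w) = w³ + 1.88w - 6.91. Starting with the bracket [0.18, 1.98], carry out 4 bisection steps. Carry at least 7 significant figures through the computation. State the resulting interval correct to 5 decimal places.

f(0.180000) = -6.565768, f(1.980000) = 4.574792 (opposite signs)
step 1: m = 1.080000, f(m) = -3.619888 < 0 → root in [1.080000, 1.980000]
step 2: m = 1.530000, f(m) = -0.452023 < 0 → root in [1.530000, 1.980000]
step 3: m = 1.755000, f(m) = 1.794844 > 0 → root in [1.530000, 1.755000]
step 4: m = 1.642500, f(m) = 0.609047 > 0 → root in [1.530000, 1.642500]

[1.53000, 1.64250]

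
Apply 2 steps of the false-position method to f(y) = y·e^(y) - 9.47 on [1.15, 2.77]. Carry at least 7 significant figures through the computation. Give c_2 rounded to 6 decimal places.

1.524879

f(1.150000) = -5.838078, f(2.770000) = 34.735416
step 1: c = 1.383100, f(c) = -3.955243 < 0 → new bracket [1.383100, 2.770000]
step 2: c = 1.524879, f(c) = -2.463807 < 0 → new bracket [1.524879, 2.770000]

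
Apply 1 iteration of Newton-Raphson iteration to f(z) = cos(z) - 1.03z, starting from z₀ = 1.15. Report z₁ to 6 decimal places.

f'(z) = -sin(z) - 1.03
z_0 = 1.150000: f = -0.776013, f' = -1.942764 → z_1 = 1.150000 - (-0.776013)/(-1.942764) = 0.750563

0.750563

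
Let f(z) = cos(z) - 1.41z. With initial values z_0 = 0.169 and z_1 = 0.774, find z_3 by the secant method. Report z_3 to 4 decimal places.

f(z_0) = 0.747463, f(z_1) = -0.376220
z_2 = 0.774000 - (-0.376220)·(0.774000 - 0.169000)/(-0.376220 - (0.747463)) = 0.571440; f(z_2) = 0.035392
z_3 = 0.571440 - (0.035392)·(0.571440 - 0.774000)/(0.035392 - (-0.376220)) = 0.588857; f(z_3) = 0.001287

0.5889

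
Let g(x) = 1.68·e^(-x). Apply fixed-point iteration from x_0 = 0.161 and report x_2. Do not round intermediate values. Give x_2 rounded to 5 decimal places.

0.40197

x_1 = g(0.161000) = 1.430171
x_2 = g(1.430171) = 0.401970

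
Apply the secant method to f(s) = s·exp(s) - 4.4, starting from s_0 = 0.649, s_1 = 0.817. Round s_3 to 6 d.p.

1.167865

Secant update: s_(k+1) = s_k − f(s_k)·(s_k − s_(k-1))/(f(s_k) − f(s_(k-1))).
f(s_0) = -3.158057, f(s_1) = -2.550558
s_2 = 0.817000 - (-2.550558)·(0.817000 - 0.649000)/(-2.550558 - (-3.158057)) = 1.522342; f(s_2) = 2.576806
s_3 = 1.522342 - (2.576806)·(1.522342 - 0.817000)/(2.576806 - (-2.550558)) = 1.167865; f(s_3) = -0.645170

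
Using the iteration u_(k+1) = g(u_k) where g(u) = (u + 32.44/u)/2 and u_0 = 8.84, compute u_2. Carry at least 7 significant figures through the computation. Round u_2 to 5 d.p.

5.72061

u_1 = g(8.840000) = 6.254842
u_2 = g(6.254842) = 5.720612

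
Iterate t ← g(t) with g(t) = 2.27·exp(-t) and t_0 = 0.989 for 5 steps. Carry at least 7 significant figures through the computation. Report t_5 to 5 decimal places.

0.86498

t_1 = g(0.989000) = 0.844323
t_2 = g(0.844323) = 0.975756
t_3 = g(0.975756) = 0.855580
t_4 = g(0.855580) = 0.964833
t_5 = g(0.964833) = 0.864976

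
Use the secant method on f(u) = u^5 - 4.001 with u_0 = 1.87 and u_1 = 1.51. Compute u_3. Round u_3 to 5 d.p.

f(u_0) = 18.865939, f(u_1) = 3.849273
u_2 = 1.510000 - (3.849273)·(1.510000 - 1.870000)/(3.849273 - (18.865939)) = 1.417720; f(u_2) = 1.726331
u_3 = 1.417720 - (1.726331)·(1.417720 - 1.510000)/(1.726331 - (3.849273)) = 1.342680; f(u_3) = 0.362774

1.34268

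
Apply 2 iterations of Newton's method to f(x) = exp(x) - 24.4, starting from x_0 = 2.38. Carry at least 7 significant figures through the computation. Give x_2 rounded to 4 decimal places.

Newton update: x ← x − f(x)/f'(x).
f'(x) = exp(x)
x_0 = 2.380000: f = -13.595097, f' = 10.804903 → x_1 = 2.380000 - (-13.595097)/(10.804903) = 3.638234
x_1 = 3.638234: f = 13.624629, f' = 38.024629 → x_2 = 3.638234 - (13.624629)/(38.024629) = 3.279923

3.2799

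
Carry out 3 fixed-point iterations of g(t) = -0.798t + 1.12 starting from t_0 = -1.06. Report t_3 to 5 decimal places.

t_1 = g(-1.060000) = 1.965880
t_2 = g(1.965880) = -0.448772
t_3 = g(-0.448772) = 1.478120

1.47812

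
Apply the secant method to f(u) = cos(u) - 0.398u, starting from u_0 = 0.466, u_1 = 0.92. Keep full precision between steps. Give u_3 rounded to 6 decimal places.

Secant update: u_(k+1) = u_k − f(u_k)·(u_k − u_(k-1))/(f(u_k) − f(u_(k-1))).
f(u_0) = 0.707905, f(u_1) = 0.239660
u_2 = 0.920000 - (0.239660)·(0.920000 - 0.466000)/(0.239660 - (0.707905)) = 1.152369; f(u_2) = -0.052319
u_3 = 1.152369 - (-0.052319)·(1.152369 - 0.920000)/(-0.052319 - (0.239660)) = 1.110731; f(u_3) = 0.001935

1.110731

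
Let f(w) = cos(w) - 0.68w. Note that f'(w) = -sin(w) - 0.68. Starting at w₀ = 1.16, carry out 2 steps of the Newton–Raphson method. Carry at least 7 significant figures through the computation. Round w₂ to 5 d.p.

0.90658

w_0 = 1.160000: f = -0.389460, f' = -1.596803 → w_1 = 1.160000 - (-0.389460)/(-1.596803) = 0.916100
w_1 = 0.916100: f = -0.014029, f' = -1.473233 → w_2 = 0.916100 - (-0.014029)/(-1.473233) = 0.906577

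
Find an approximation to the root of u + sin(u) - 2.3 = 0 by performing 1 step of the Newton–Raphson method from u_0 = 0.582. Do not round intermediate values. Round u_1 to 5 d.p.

f'(u) = 1 + cos(u)
u_0 = 0.582000: f = -1.168304, f' = 1.835365 → u_1 = 0.582000 - (-1.168304)/(1.835365) = 1.218551

1.21855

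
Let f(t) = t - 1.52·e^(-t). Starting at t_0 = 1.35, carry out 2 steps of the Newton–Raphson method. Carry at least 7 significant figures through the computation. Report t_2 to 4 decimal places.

0.7305

f'(t) = 1 + 1.52·e^(-t)
t_0 = 1.350000: f = 0.955955, f' = 1.394045 → t_1 = 1.350000 - (0.955955)/(1.394045) = 0.664258
t_1 = 0.664258: f = -0.118017, f' = 1.782276 → t_2 = 0.664258 - (-0.118017)/(1.782276) = 0.730476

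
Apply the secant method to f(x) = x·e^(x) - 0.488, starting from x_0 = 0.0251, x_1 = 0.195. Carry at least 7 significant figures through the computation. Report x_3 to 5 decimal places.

0.33845

Secant update: x_(k+1) = x_k − f(x_k)·(x_k − x_(k-1))/(f(x_k) − f(x_(k-1))).
f(x_0) = -0.462262, f(x_1) = -0.251014
x_2 = 0.195000 - (-0.251014)·(0.195000 - 0.025100)/(-0.251014 - (-0.462262)) = 0.396883; f(x_2) = 0.102237
x_3 = 0.396883 - (0.102237)·(0.396883 - 0.195000)/(0.102237 - (-0.251014)) = 0.338454; f(x_3) = -0.013224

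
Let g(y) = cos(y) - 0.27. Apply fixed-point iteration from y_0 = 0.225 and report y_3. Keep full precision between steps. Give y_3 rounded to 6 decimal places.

0.611510

y_1 = g(0.225000) = 0.704794
y_2 = g(0.704794) = 0.491745
y_3 = g(0.491745) = 0.611510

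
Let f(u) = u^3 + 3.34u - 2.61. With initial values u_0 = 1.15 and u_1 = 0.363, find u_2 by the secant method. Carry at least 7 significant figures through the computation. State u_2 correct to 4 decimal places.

0.6220

f(u_0) = 2.751875, f(u_1) = -1.349748
u_2 = 0.363000 - (-1.349748)·(0.363000 - 1.150000)/(-1.349748 - (2.751875)) = 0.621983; f(u_2) = -0.291954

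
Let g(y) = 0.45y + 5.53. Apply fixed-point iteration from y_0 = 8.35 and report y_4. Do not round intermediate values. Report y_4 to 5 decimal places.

y_1 = g(8.350000) = 9.287500
y_2 = g(9.287500) = 9.709375
y_3 = g(9.709375) = 9.899219
y_4 = g(9.899219) = 9.984648

9.98465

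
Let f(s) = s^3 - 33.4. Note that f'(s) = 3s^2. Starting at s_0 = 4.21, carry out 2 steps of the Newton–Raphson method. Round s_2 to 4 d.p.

3.2335

s_0 = 4.210000: f = 41.218461, f' = 53.172300 → s_1 = 4.210000 - (41.218461)/(53.172300) = 3.434813
s_1 = 3.434813: f = 7.123729, f' = 35.393827 → s_2 = 3.434813 - (7.123729)/(35.393827) = 3.233543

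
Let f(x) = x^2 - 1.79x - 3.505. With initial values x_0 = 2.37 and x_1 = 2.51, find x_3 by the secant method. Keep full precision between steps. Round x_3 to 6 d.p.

2.959219

Secant update: x_(k+1) = x_k − f(x_k)·(x_k − x_(k-1))/(f(x_k) − f(x_(k-1))).
f(x_0) = -2.130400, f(x_1) = -1.697800
x_2 = 2.510000 - (-1.697800)·(2.510000 - 2.370000)/(-1.697800 - (-2.130400)) = 3.059450; f(x_2) = 0.378818
x_3 = 3.059450 - (0.378818)·(3.059450 - 2.510000)/(0.378818 - (-1.697800)) = 2.959219; f(x_3) = -0.045026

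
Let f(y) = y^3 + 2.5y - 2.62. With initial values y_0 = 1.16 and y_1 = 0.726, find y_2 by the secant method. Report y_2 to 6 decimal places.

0.806989

f(y_0) = 1.840896, f(y_1) = -0.422343
y_2 = 0.726000 - (-0.422343)·(0.726000 - 1.160000)/(-0.422343 - (1.840896)) = 0.806989; f(y_2) = -0.076992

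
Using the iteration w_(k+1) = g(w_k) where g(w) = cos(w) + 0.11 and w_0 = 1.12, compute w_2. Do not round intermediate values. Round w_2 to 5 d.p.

0.96477

w_1 = g(1.120000) = 0.545682
w_2 = g(0.545682) = 0.964773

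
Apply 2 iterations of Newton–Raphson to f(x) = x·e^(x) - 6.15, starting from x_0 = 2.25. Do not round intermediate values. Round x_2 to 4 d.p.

1.5047

f'(x) = (x + 1)·e^(x)
x_0 = 2.250000: f = 15.197406, f' = 30.835141 → x_1 = 2.250000 - (15.197406)/(30.835141) = 1.757140
x_1 = 1.757140: f = 4.034099, f' = 15.979937 → x_2 = 1.757140 - (4.034099)/(15.979937) = 1.504692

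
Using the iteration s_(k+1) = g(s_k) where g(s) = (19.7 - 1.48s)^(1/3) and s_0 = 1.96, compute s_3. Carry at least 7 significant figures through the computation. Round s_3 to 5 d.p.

2.51867

s_1 = g(1.960000) = 2.561118
s_2 = g(2.561118) = 2.515085
s_3 = g(2.515085) = 2.518670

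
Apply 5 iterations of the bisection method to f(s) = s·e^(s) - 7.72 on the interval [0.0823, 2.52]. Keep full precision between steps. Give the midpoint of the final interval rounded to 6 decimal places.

1.567773

f(0.082300) = -7.630640, f(2.520000) = 23.600064 (opposite signs)
step 1: m = 1.301150, f(m) = -2.940201 < 0 → root in [1.301150, 2.520000]
step 2: m = 1.910575, f(m) = 5.189704 > 0 → root in [1.301150, 1.910575]
step 3: m = 1.605863, f(m) = 0.280656 > 0 → root in [1.301150, 1.605863]
step 4: m = 1.453506, f(m) = -1.501772 < 0 → root in [1.453506, 1.605863]
step 5: m = 1.529684, f(m) = -0.657876 < 0 → root in [1.529684, 1.605863]
Midpoint of [1.529684, 1.605863] = 1.567773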